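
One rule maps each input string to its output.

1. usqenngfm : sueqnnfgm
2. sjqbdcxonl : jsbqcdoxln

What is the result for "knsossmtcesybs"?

In each case the input is transformed by: swap each adjacent pair of characters (1↔2, 3↔4, ...).
Applying that to "knsossmtcesybs" gives "nkossstmecyssb".

nkossstmecyssb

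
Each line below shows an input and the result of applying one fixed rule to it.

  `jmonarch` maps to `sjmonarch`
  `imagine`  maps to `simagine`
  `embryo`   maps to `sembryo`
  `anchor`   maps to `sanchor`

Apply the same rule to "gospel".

Looking at the pairs, the operation is to prepend "s".
On "gospel" that produces "sgospel".

sgospel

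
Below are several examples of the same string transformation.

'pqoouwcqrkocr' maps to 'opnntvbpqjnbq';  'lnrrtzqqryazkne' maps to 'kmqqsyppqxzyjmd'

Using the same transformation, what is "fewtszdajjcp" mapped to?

Looking at the pairs, the operation is to shift every letter 1 place backward in the alphabet (wrapping around).
Doing the same to "fewtszdajjcp": "edvsrycziibo".

edvsrycziibo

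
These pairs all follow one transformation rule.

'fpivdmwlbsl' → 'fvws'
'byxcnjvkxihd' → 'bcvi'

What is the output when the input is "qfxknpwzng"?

Each output is the input with this applied: keep one character in every 3, starting at position 1 (positions 1st, 4th, 7th, ...).
On "qfxknpwzng" that produces "qkwg".

qkwg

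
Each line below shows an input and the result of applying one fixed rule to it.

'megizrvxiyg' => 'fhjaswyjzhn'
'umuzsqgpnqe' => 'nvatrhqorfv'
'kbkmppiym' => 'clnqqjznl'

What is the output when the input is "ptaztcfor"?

ubaudgpsq

Each output is the input with this applied: move the first character to the end, then shift every letter 1 place forward in the alphabet (wrapping around).
"ptaztcfor" → "taztcforp" → "ubaudgpsq".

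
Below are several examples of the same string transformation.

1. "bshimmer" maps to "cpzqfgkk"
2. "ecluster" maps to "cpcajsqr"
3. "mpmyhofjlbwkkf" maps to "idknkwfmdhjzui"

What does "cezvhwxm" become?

What's happening: shift every letter 2 places backward in the alphabet (wrapping around), then move the last 2 characters to the front (rotate right by 2).
Applying both steps to "cezvhwxm": "acxtfuvk", then "vkacxtfu".
(Check on "ecluster": → "cajsqrcp" → "cpcajsqr" ✓)

vkacxtfu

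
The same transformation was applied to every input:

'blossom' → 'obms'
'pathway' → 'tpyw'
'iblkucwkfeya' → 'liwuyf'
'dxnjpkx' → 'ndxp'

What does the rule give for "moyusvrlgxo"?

ymrsog

Looking at the pairs, the operation is to keep every other character starting from the first (positions 1st, 3rd, 5th, ...), then swap each adjacent pair of characters (1↔2, 3↔4, ...).
For "moyusvrlgxo", step one produces "mysrgo"; step two turns that into "ymrsog".
(Check on "dxnjpkx": → "dnpx" → "ndxp" ✓)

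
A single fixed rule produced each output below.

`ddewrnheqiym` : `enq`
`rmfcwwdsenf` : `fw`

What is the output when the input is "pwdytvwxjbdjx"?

The transformation: delete the last 3 characters, then keep one character in every 3, starting at position 3 (positions 3rd, 6th, 9th, ...).
Starting from "pwdytvwxjbdjx": after the first operation, "pwdytvwxjb"; after the second, "dvj".

dvj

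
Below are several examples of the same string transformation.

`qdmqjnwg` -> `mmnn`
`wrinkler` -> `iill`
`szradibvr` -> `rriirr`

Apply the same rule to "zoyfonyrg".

yynngg

The transformation: keep one character in every 3, starting at position 3 (positions 3rd, 6th, 9th, ...), then double every character.
Applying both steps to "zoyfonyrg": "yng", then "yynngg".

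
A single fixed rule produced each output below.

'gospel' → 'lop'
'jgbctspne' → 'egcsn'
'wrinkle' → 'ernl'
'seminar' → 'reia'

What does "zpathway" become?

The transformation: move the last character to the front, then keep every other character starting from the first (positions 1st, 3rd, 5th, ...).
"zpathway" → "yzpathwa" → "yptw".

yptw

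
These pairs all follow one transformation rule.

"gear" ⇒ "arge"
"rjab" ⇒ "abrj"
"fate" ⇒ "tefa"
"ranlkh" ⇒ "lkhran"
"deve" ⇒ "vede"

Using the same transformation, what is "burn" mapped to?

Looking at the pairs, the operation is to swap the front and back halves of the string.
Doing the same to "burn": "rnbu".

rnbu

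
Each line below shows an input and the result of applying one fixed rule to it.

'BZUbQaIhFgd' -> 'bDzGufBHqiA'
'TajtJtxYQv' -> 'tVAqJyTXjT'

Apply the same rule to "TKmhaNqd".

Rule — flip the case of every letter, then take characters alternately from the front and the back (1st, last, 2nd, 2nd-last, ...).
For "TKmhaNqd", step one produces "tkMHAnQD"; step two turns that into "tDkQMnHA".

tDkQMnHA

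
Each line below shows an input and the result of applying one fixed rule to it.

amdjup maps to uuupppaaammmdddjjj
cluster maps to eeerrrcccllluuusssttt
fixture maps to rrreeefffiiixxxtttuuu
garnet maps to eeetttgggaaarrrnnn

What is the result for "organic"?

iiicccooorrrgggaaannn

The pattern: move the last 2 characters to the front (rotate right by 2), then repeat every character 3 times.
Working it through for "organic": intermediate "icorgan", final "iiicccooorrrgggaaannn".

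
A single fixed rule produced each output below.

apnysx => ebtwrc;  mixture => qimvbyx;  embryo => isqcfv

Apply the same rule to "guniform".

kqyvrsmj

Each output is the input with this applied: shift every letter 4 places forward in the alphabet (wrapping around), then take characters alternately from the front and the back (1st, last, 2nd, 2nd-last, ...).
Working it through for "guniform": intermediate "kyrmjsvq", final "kqyvrsmj".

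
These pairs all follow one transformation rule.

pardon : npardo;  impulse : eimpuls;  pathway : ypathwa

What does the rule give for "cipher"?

The transformation: move the last character to the front.
On "cipher" that produces "rciphe".

rciphe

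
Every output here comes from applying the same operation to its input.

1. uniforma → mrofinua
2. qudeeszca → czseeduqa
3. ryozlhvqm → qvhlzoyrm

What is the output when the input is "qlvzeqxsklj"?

Looking at the pairs, the operation is to move the last character to the front, then reverse the string.
Starting from "qlvzeqxsklj": after the first operation, "jqlvzeqxskl"; after the second, "lksxqezvlqj".

lksxqezvlqj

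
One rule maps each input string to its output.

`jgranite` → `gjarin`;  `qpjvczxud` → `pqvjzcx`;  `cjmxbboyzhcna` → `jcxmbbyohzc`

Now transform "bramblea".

In each case the input is transformed by: delete the last 2 characters, then swap each adjacent pair of characters (1↔2, 3↔4, ...).
For "bramblea", step one produces "brambl"; step two turns that into "rbmalb".

rbmalb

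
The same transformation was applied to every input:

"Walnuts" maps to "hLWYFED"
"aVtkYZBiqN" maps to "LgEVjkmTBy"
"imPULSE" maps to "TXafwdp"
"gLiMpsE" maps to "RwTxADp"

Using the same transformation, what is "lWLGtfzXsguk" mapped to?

WhwrEQKiDRFV

Each output is the input with this applied: shift every letter 11 places forward in the alphabet (wrapping around), then flip the case of every letter.
Applying both steps to "lWLGtfzXsguk": "wHWReqkIdrfv", then "WhwrEQKiDRFV".
(Check on "aVtkYZBiqN": → "lGevJKMtbY" → "LgEVjkmTBy" ✓)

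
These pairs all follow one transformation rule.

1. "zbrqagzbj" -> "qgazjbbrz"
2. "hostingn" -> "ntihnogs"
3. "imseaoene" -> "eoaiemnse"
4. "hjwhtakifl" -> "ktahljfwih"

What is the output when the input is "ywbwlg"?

lbwygw

The rule is to take characters alternately from the front and the back (1st, last, 2nd, 2nd-last, ...), then move the last 3 characters to the front (rotate right by 3).
On "ywbwlg": the first step gives "ygwlbw", and the second then gives "lbwygw".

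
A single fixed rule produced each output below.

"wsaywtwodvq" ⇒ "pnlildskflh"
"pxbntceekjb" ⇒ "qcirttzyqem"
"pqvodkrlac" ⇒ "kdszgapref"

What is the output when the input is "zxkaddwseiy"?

zpsslhtxnom

The transformation: move the first 2 characters to the end (rotate left by 2), then shift every letter 11 places backward in the alphabet (wrapping around).
On "zxkaddwseiy": the first step gives "kaddwseiyzx", and the second then gives "zpsslhtxnom".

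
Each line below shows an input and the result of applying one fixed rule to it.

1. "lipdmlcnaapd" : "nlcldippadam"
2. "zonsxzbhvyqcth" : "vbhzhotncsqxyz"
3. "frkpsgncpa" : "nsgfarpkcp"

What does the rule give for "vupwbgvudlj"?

bvgvjulpdwu

Looking at the pairs, the operation is to take characters alternately from the front and the back (1st, last, 2nd, 2nd-last, ...), then move the last 3 characters to the front (rotate right by 3).
On "vupwbgvudlj": the first step gives "vjulpdwubvg", and the second then gives "bvgvjulpdwu".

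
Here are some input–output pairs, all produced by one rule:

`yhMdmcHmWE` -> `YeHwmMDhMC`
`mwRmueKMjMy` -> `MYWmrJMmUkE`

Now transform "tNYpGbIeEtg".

The pattern: take characters alternately from the front and the back (1st, last, 2nd, 2nd-last, ...), then flip the case of every letter.
Applying both steps to "tNYpGbIeEtg": "tgNtYEpeGIb", then "TGnTyePEgiB".
(Check on "mwRmueKMjMy": → "mywMRjmMuKe" → "MYWmrJMmUkE" ✓)

TGnTyePEgiB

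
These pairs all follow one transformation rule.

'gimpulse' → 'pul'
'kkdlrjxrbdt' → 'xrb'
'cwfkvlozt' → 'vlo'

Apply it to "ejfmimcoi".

Rule — delete the last 2 characters, then keep only the last 3 characters.
On "ejfmimcoi": the first step gives "ejfmimc", and the second then gives "imc".

imc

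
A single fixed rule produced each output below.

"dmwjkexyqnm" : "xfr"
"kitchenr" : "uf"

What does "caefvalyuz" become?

fbv

What's happening: shift every letter 1 place forward in the alphabet (wrapping around), then keep one character in every 3, starting at position 3 (positions 3rd, 6th, 9th, ...).
On "caefvalyuz": the first step gives "dbfgwbmzva", and the second then gives "fbv".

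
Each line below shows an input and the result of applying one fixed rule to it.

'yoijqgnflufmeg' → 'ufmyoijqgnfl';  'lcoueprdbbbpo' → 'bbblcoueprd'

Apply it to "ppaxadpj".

xadppa

The pattern: delete the last 2 characters, then move the last 3 characters to the front (rotate right by 3).
Working it through for "ppaxadpj": intermediate "ppaxad", final "xadppa".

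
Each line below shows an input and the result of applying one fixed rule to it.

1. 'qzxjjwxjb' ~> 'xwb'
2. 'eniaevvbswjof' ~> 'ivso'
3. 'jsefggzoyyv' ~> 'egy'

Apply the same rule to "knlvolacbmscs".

In each case the input is transformed by: keep one character in every 3, starting at position 3 (positions 3rd, 6th, 9th, ...).
Doing the same to "knlvolacbmscs": "llbc".

llbc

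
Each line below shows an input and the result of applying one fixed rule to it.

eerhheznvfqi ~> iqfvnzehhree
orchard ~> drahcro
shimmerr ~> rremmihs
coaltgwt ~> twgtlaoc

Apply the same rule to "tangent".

tnegnat

Looking at the pairs, the operation is to reverse the string.
For "tangent" the result is "tnegnat".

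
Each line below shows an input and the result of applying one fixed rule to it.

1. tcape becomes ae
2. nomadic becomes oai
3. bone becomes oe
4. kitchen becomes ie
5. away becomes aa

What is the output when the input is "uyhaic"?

uai

In each case the input is transformed by: keep only the vowels.
"uyhaic" → "uai".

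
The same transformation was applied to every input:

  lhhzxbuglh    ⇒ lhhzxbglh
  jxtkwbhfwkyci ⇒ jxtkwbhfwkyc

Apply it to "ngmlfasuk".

Rule — remove every vowel.
Doing the same to "ngmlfasuk": "ngmlfsk".

ngmlfsk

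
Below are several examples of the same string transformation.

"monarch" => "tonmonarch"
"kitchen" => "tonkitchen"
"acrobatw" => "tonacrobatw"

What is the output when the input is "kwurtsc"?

tonkwurtsc

The transformation: prepend "ton".
For "kwurtsc" the result is "tonkwurtsc".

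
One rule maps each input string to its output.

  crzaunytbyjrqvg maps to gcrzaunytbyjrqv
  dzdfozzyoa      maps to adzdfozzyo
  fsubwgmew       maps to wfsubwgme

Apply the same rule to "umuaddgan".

numuaddga

In each case the input is transformed by: move the last character to the front.
Applying that to "umuaddgan" gives "numuaddga".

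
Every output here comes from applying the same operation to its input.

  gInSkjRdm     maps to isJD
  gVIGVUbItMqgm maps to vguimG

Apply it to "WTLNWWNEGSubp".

Rule — keep every other character starting from the second (positions 2nd, 4th, 6th, ...), then flip the case of every letter.
Applying both steps to "WTLNWWNEGSubp": "TNWESb", then "tnwesB".

tnwesB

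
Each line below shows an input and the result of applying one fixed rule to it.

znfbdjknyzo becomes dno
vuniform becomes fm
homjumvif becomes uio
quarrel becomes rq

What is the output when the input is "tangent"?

et

Each output is the input with this applied: move the first 2 characters to the end (rotate left by 2), then keep one character in every 3, starting at position 3 (positions 3rd, 6th, 9th, ...).
Applying that to "tangent" gives "et".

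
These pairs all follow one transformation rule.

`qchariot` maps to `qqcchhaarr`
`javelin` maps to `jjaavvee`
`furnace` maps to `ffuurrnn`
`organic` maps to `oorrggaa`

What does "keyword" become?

The pattern: delete the last 3 characters, then double every character.
On "keyword": the first step gives "keyw", and the second then gives "kkeeyyww".

kkeeyyww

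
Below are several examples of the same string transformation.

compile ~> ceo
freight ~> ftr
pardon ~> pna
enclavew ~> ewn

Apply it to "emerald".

edm

Looking at the pairs, the operation is to take characters alternately from the front and the back (1st, last, 2nd, 2nd-last, ...), then keep only the first 3 characters.
Applying both steps to "emerald": "edmlear", then "edm".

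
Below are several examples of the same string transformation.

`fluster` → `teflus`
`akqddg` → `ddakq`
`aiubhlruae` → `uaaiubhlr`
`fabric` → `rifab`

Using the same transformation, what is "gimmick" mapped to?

icgimm

Rule — delete the last character, then move the last 2 characters to the front (rotate right by 2).
On "gimmick": the first step gives "gimmic", and the second then gives "icgimm".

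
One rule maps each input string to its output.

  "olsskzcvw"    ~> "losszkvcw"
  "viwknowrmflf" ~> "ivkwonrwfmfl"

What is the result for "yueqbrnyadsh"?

uyqerbyndahs

In each case the input is transformed by: swap each adjacent pair of characters (1↔2, 3↔4, ...).
So "yueqbrnyadsh" becomes "uyqerbyndahs".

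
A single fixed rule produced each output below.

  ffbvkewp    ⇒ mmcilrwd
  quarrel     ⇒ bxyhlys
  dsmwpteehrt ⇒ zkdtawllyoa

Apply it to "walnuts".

hdusabz

What's happening: swap each adjacent pair of characters (1↔2, 3↔4, ...), then shift every letter 7 places forward in the alphabet (wrapping around).
On "walnuts": the first step gives "awnltus", and the second then gives "hdusabz".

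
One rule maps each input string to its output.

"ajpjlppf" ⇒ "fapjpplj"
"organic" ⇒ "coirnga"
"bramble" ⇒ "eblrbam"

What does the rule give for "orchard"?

What's happening: reverse the string, then take characters alternately from the front and the back (1st, last, 2nd, 2nd-last, ...).
Applying both steps to "orchard": "drahcro", then "dorrach".

dorrach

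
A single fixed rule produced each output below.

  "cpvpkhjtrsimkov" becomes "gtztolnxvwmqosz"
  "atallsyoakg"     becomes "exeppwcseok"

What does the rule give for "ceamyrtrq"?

gieqcvxvu

Looking at the pairs, the operation is to shift every letter 4 places forward in the alphabet (wrapping around).
Applying that to "ceamyrtrq" gives "gieqcvxvu".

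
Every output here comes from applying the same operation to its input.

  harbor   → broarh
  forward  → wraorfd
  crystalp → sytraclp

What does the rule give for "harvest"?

Looking at the pairs, the operation is to move the first 3 characters to the end (rotate left by 3), then take characters alternately from the front and the back (1st, last, 2nd, 2nd-last, ...).
"harvest" → "vesthar" → "vreasht".

vreasht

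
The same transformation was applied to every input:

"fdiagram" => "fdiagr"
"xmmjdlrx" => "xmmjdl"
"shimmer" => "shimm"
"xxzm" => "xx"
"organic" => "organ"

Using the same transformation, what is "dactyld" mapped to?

Rule — delete the last 2 characters.
"dactyld" → "dacty".

dacty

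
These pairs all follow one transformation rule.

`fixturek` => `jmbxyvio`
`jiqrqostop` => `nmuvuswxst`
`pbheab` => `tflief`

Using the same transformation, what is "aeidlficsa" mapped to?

eimhpjmgwe

The rule is to shift every letter 4 places forward in the alphabet (wrapping around).
So "aeidlficsa" becomes "eimhpjmgwe".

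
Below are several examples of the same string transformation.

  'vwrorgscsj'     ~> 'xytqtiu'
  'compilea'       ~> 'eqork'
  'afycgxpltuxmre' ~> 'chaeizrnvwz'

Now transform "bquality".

dswcn

The pattern: shift every letter 2 places forward in the alphabet (wrapping around), then delete the last 3 characters.
Starting from "bquality": after the first operation, "dswcnkva"; after the second, "dswcn".
(Check on "compilea": → "eqorkngc" → "eqork" ✓)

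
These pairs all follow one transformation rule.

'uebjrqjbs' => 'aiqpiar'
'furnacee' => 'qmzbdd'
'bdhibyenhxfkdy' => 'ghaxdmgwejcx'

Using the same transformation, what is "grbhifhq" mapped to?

aghegp

Looking at the pairs, the operation is to delete the first 2 characters, then shift every letter 1 place backward in the alphabet (wrapping around).
"grbhifhq" → "bhifhq" → "aghegp".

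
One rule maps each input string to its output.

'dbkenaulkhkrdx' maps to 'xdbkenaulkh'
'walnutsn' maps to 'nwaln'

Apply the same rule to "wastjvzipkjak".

kwastjvzip

Each output is the input with this applied: move the last character to the front, then delete the last 3 characters.
"wastjvzipkjak" → "kwastjvzipkja" → "kwastjvzip".
(Check on "walnutsn": → "nwalnuts" → "nwaln" ✓)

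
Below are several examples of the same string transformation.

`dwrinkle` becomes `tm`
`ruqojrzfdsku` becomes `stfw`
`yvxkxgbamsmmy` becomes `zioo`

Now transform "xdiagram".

Looking at the pairs, the operation is to keep one character in every 3, starting at position 3 (positions 3rd, 6th, 9th, ...), then shift every letter 2 places forward in the alphabet (wrapping around).
On "xdiagram" that produces "kt".

kt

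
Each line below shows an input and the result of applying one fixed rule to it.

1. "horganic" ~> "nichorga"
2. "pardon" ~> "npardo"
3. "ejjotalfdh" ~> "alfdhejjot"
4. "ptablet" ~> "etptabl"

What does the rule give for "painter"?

Each output is the input with this applied: move the first 2 characters to the end (rotate left by 2), then move the first 3 characters to the end (rotate left by 3).
Applying both steps to "painter": "interpa", then "erpaint".
(Check on "pardon": → "rdonpa" → "npardo" ✓)

erpaint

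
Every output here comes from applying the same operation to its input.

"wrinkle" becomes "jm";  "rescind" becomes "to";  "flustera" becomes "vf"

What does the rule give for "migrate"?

hu

Rule — keep one character in every 3, starting at position 3 (positions 3rd, 6th, 9th, ...), then shift every letter 1 place forward in the alphabet (wrapping around).
Working it through for "migrate": intermediate "gt", final "hu".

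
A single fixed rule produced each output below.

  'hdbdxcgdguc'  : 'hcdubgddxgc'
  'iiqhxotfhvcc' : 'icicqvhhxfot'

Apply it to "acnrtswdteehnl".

alcnnhretestwd

Looking at the pairs, the operation is to take characters alternately from the front and the back (1st, last, 2nd, 2nd-last, ...).
Applying that to "acnrtswdteehnl" gives "alcnnhretestwd".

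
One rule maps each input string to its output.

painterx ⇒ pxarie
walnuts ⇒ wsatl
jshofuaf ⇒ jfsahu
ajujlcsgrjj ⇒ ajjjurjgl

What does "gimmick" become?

The pattern: take characters alternately from the front and the back (1st, last, 2nd, 2nd-last, ...), then delete the last 2 characters.
"gimmick" → "gkicmim" → "gkicm".

gkicm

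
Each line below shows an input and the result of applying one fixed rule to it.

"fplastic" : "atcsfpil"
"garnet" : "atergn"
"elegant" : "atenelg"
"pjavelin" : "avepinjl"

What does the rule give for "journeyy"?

eyjynuor

The rule is to sort the characters into alphabetical order, then take characters alternately from the front and the back (1st, last, 2nd, 2nd-last, ...).
Working it through for "journeyy": intermediate "ejnoruyy", final "eyjynuor".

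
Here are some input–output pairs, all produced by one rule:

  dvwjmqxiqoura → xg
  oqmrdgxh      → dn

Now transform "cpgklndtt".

zz

The transformation: shift every letter 6 places forward in the alphabet (wrapping around), then keep only the last 2 characters.
For "cpgklndtt", step one produces "ivmqrtjzz"; step two turns that into "zz".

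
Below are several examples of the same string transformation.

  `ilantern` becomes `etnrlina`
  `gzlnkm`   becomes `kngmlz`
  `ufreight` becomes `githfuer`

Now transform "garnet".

engtra

The pattern: swap the front and back halves of the string, then swap each adjacent pair of characters (1↔2, 3↔4, ...).
Starting from "garnet": after the first operation, "netgar"; after the second, "engtra".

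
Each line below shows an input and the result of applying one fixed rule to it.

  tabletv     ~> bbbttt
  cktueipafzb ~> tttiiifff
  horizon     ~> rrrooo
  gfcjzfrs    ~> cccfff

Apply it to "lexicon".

The pattern: keep one character in every 3, starting at position 3 (positions 3rd, 6th, 9th, ...), then repeat every character 3 times.
Working it through for "lexicon": intermediate "xo", final "xxxooo".
(Check on "horizon": → "ro" → "rrrooo" ✓)

xxxooo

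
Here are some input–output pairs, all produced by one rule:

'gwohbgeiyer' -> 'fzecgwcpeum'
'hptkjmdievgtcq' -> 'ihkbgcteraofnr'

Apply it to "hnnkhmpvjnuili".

ifknthlsgjgfll

In each case the input is transformed by: shift every letter 2 places backward in the alphabet (wrapping around), then move the first 3 characters to the end (rotate left by 3).
For "hnnkhmpvjnuili", step one produces "fllifknthlsgjg"; step two turns that into "ifknthlsgjgfll".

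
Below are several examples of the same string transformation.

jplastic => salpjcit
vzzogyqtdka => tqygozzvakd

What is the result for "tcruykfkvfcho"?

fvkfkyurctohc

Rule — reverse the string, then move the first 3 characters to the end (rotate left by 3).
So "tcruykfkvfcho" becomes "fvkfkyurctohc".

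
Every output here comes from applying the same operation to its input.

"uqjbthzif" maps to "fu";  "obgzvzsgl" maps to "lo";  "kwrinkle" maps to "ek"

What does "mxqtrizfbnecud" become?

What's happening: move the last character to the front, then keep only the first 2 characters.
For "mxqtrizfbnecud", step one produces "dmxqtrizfbnecu"; step two turns that into "dm".
(Check on "obgzvzsgl": → "lobgzvzsg" → "lo" ✓)

dm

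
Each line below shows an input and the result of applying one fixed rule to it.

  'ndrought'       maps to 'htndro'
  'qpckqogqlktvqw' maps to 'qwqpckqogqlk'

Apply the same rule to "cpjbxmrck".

ckcpjbx

The transformation: move the last 2 characters to the front (rotate right by 2), then delete the last 2 characters.
Applying that to "cpjbxmrck" gives "ckcpjbx".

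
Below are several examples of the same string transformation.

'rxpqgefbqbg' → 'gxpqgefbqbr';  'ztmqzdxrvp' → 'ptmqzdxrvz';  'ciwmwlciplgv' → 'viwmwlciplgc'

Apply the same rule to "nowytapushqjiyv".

vowytapushqjiyn

Looking at the pairs, the operation is to swap the first and last characters.
Applying that to "nowytapushqjiyv" gives "vowytapushqjiyn".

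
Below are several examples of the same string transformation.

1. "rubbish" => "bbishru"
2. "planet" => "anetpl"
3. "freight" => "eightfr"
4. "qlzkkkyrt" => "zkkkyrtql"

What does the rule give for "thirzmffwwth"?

irzmffwwthth

Each output is the input with this applied: move the first 2 characters to the end (rotate left by 2).
Doing the same to "thirzmffwwth": "irzmffwwthth".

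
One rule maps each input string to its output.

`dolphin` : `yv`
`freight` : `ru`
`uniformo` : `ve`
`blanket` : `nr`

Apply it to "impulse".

Looking at the pairs, the operation is to shift every letter 13 places forward in the alphabet (wrapping around) — i.e. ROT13, then keep one character in every 3, starting at position 3 (positions 3rd, 6th, 9th, ...).
Doing the same to "impulse": "cf".

cf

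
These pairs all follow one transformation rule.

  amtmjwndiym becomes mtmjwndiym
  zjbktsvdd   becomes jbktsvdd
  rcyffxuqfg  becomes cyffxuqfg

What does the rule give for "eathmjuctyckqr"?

The pattern: delete the first character.
On "eathmjuctyckqr" that produces "athmjuctyckqr".

athmjuctyckqr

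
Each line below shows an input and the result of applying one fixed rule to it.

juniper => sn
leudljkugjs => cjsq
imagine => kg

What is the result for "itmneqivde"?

rct

What's happening: keep one character in every 3, starting at position 2 (positions 2nd, 5th, 8th, ...), then shift every letter 2 places backward in the alphabet (wrapping around).
Applying both steps to "itmneqivde": "tev", then "rct".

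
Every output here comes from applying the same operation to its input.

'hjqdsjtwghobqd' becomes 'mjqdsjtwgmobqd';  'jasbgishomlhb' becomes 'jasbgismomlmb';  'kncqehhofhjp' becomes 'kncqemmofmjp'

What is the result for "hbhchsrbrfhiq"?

mbmcmsrbrfmiq

The transformation: replace every "h" with "m".
For "hbhchsrbrfhiq" the result is "mbmcmsrbrfmiq".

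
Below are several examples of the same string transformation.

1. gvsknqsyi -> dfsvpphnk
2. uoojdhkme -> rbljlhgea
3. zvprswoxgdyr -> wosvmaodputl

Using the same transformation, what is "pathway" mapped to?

What's happening: take characters alternately from the front and the back (1st, last, 2nd, 2nd-last, ...), then shift every letter 3 places backward in the alphabet (wrapping around).
On "pathway" that produces "mvxxqte".
(Check on "uoojdhkme": → "ueomokjhd" → "rbljlhgea" ✓)

mvxxqte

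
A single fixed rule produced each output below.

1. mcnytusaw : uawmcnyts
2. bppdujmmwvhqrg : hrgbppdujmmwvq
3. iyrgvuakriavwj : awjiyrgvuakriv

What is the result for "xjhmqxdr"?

qdrxjhmx

Looking at the pairs, the operation is to move the last 3 characters to the front (rotate right by 3), then swap the first and last characters.
Working it through for "xjhmqxdr": intermediate "xdrxjhmq", final "qdrxjhmx".
(Check on "bppdujmmwvhqrg": → "qrgbppdujmmwvh" → "hrgbppdujmmwvq" ✓)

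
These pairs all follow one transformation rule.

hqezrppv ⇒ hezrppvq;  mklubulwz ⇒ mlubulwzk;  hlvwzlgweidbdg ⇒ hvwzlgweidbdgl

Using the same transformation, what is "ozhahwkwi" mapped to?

ohahwkwiz

The transformation: move the first character to the end, then swap the first and last characters.
Starting from "ozhahwkwi": after the first operation, "zhahwkwio"; after the second, "ohahwkwiz".
(Check on "mklubulwz": → "klubulwzm" → "mlubulwzk" ✓)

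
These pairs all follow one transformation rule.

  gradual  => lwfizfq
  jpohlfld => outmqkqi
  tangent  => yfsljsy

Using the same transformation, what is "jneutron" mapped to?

The rule is to shift every letter 5 places forward in the alphabet (wrapping around).
"jneutron" → "osjzywts".

osjzywts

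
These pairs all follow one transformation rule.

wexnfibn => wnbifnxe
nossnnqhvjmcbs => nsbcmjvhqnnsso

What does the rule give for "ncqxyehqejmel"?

nlemjeqheyxqc

Each output is the input with this applied: move the first character to the end, then reverse the string.
Working it through for "ncqxyehqejmel": intermediate "cqxyehqejmeln", final "nlemjeqheyxqc".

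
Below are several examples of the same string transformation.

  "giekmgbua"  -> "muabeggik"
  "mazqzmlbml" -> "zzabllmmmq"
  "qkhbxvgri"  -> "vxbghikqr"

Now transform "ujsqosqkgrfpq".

Rule — sort the characters into alphabetical order, then move the last 2 characters to the front (rotate right by 2).
Applying both steps to "ujsqosqkgrfpq": "fgjkopqqqrssu", then "sufgjkopqqqrs".

sufgjkopqqqrs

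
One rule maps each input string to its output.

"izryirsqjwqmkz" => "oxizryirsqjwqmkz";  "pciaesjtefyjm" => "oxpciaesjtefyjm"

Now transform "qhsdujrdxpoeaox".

oxqhsdujrdxpoeaox

Rule — prepend "ox".
For "qhsdujrdxpoeaox" the result is "oxqhsdujrdxpoeaox".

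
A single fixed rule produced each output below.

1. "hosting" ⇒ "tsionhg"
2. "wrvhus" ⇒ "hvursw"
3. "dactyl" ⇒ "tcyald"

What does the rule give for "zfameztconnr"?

maefzztrcnon

What's happening: move the first 3 characters to the end (rotate left by 3), then take characters alternately from the front and the back (1st, last, 2nd, 2nd-last, ...).
"zfameztconnr" → "meztconnrzfa" → "maefzztrcnon".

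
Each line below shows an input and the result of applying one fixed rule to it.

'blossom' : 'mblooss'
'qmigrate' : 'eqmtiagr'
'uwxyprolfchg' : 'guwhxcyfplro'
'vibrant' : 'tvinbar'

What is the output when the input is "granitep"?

The rule is to swap the first and last characters, then take characters alternately from the front and the back (1st, last, 2nd, 2nd-last, ...).
Applying both steps to "granitep": "praniteg", then "pgreatni".

pgreatni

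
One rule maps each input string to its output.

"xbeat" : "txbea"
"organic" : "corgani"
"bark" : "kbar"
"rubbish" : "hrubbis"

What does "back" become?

What's happening: move the last character to the front.
For "back" the result is "kbac".

kbac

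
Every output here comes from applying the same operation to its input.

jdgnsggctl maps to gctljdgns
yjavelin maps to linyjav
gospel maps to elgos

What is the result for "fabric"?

icfab

In each case the input is transformed by: swap the front and back halves of the string, then delete the first character.
Working it through for "fabric": intermediate "ricfab", final "icfab".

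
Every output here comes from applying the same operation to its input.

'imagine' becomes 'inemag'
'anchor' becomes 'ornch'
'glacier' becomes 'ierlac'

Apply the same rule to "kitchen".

Looking at the pairs, the operation is to delete the first character, then move the first 3 characters to the end (rotate left by 3).
Starting from "kitchen": after the first operation, "itchen"; after the second, "henitc".

henitc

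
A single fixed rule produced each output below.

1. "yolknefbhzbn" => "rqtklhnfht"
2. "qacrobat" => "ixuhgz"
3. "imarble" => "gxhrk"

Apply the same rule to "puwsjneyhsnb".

Rule — shift every letter 6 places forward in the alphabet (wrapping around), then delete the first 2 characters.
On "puwsjneyhsnb": the first step gives "vacyptkenyth", and the second then gives "cyptkenyth".

cyptkenyth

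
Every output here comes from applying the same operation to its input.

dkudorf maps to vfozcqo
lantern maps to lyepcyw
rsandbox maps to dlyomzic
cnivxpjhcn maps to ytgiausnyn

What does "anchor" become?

ynszcl

The transformation: move the first character to the end, then shift every letter 11 places forward in the alphabet (wrapping around).
"anchor" → "nchora" → "ynszcl".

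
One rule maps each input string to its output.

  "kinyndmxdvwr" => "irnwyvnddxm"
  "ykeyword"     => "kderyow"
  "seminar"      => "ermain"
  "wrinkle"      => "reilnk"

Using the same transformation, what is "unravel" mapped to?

The rule is to delete the first character, then take characters alternately from the front and the back (1st, last, 2nd, 2nd-last, ...).
For "unravel", step one produces "nravel"; step two turns that into "nlreav".

nlreav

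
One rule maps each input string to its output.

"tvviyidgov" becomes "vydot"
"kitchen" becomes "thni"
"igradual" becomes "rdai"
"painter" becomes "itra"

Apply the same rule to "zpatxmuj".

The pattern: move the first 2 characters to the end (rotate left by 2), then keep every other character starting from the first (positions 1st, 3rd, 5th, ...).
Starting from "zpatxmuj": after the first operation, "atxmujzp"; after the second, "axuz".

axuz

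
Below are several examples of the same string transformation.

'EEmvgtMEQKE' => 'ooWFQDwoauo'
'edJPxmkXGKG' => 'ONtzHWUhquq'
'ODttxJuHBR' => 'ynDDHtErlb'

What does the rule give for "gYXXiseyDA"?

Looking at the pairs, the operation is to flip the case of every letter, then shift every letter 10 places forward in the alphabet (wrapping around).
Applying both steps to "gYXXiseyDA": "GyxxISEYda", then "QihhSCOInk".
(Check on "EEmvgtMEQKE": → "eeMVGTmeqke" → "ooWFQDwoauo" ✓)

QihhSCOInk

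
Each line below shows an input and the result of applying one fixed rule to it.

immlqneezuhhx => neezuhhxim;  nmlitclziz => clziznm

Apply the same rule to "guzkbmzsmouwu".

The rule is to move the first 2 characters to the end (rotate left by 2), then delete the first 3 characters.
"guzkbmzsmouwu" → "zkbmzsmouwugu" → "mzsmouwugu".

mzsmouwugu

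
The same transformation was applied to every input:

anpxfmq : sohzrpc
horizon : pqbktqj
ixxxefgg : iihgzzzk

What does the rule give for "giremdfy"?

Rule — reverse the string, then shift every letter 2 places forward in the alphabet (wrapping around).
Applying both steps to "giremdfy": "yfdmerig", then "ahfogtki".

ahfogtki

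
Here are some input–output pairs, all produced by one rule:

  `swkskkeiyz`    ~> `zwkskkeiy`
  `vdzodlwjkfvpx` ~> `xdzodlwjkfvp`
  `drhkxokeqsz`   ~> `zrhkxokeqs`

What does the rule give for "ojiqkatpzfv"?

vjiqkatpzf

The transformation: delete the first character, then move the last character to the front.
For "ojiqkatpzfv", step one produces "jiqkatpzfv"; step two turns that into "vjiqkatpzf".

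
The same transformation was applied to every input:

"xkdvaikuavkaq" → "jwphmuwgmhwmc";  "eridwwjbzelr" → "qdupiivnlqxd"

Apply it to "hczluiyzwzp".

tolxguklilb

Each output is the input with this applied: shift every letter 12 places forward in the alphabet (wrapping around).
For "hczluiyzwzp" the result is "tolxguklilb".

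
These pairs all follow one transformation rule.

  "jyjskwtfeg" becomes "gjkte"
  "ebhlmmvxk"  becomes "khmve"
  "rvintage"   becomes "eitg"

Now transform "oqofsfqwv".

vosqo

Rule — swap the first and last characters, then keep every other character starting from the first (positions 1st, 3rd, 5th, ...).
For "oqofsfqwv", step one produces "vqofsfqwo"; step two turns that into "vosqo".
(Check on "ebhlmmvxk": → "kbhlmmvxe" → "khmve" ✓)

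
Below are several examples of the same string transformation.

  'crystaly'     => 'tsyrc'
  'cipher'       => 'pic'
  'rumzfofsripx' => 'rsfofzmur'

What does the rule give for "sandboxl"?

The rule is to reverse the string, then delete the first 3 characters.
Applying both steps to "sandboxl": "lxobdnas", then "bdnas".

bdnas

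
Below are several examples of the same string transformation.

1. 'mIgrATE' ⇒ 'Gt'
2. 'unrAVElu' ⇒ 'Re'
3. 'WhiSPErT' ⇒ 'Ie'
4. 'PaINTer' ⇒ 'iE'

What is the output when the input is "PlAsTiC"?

In each case the input is transformed by: keep one character in every 3, starting at position 3 (positions 3rd, 6th, 9th, ...), then flip the case of every letter.
For "PlAsTiC", step one produces "Ai"; step two turns that into "aI".

aI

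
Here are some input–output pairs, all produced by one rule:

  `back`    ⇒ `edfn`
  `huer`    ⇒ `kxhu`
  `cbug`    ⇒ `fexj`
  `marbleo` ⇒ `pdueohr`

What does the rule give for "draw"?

gudz

Rule — shift every letter 3 places forward in the alphabet (wrapping around).
On "draw" that produces "gudz".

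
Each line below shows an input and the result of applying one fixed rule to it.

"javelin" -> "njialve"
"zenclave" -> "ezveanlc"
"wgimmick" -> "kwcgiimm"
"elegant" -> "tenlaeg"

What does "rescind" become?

drneisc

In each case the input is transformed by: reverse the string, then take characters alternately from the front and the back (1st, last, 2nd, 2nd-last, ...).
On "rescind" that produces "drneisc".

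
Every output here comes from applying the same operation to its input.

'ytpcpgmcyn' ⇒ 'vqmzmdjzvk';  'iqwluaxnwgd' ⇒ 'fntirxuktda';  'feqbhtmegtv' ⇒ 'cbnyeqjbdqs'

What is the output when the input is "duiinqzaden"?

arffknwxabk

The rule is to shift every letter 3 places backward in the alphabet (wrapping around).
Doing the same to "duiinqzaden": "arffknwxabk".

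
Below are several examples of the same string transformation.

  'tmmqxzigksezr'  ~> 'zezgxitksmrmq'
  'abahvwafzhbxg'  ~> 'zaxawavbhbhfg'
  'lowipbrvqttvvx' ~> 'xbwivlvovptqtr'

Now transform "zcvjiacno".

zavcocnij

The transformation: sort the characters into reverse alphabetical order, then take characters alternately from the front and the back (1st, last, 2nd, 2nd-last, ...).
Applying that to "zcvjiacno" gives "zavcocnij".
(Check on "tmmqxzigksezr": → "zzxtsrqmmkige" → "zezgxitksmrmq" ✓)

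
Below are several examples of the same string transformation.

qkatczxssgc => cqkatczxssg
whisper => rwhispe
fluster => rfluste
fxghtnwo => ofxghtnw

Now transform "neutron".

Looking at the pairs, the operation is to move the last character to the front.
Doing the same to "neutron": "nneutro".

nneutro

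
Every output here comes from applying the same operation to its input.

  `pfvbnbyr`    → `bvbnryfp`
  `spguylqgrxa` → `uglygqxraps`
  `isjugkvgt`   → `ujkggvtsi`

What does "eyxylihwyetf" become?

In each case the input is transformed by: swap each adjacent pair of characters (1↔2, 3↔4, ...), then move the first 2 characters to the end (rotate left by 2).
On "eyxylihwyetf": the first step gives "yeyxilwheyft", and the second then gives "yxilwheyftye".

yxilwheyftye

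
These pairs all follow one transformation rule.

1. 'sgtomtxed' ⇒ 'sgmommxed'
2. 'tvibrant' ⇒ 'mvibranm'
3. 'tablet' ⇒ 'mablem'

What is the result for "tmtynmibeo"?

The transformation: replace every "t" with "m".
So "tmtynmibeo" becomes "mmmynmibeo".

mmmynmibeo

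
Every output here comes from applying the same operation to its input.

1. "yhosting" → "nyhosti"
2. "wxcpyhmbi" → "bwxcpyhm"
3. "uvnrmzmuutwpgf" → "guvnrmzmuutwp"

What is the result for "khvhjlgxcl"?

ckhvhjlgx

In each case the input is transformed by: delete the last character, then move the last character to the front.
"khvhjlgxcl" → "khvhjlgxc" → "ckhvhjlgx".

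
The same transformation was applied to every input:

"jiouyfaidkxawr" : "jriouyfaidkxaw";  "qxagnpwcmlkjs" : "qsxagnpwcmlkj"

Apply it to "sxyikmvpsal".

The transformation: swap the first and last characters, then move the last character to the front.
For "sxyikmvpsal" the result is "slxyikmvpsa".
(Check on "qxagnpwcmlkjs": → "sxagnpwcmlkjq" → "qsxagnpwcmlkj" ✓)

slxyikmvpsa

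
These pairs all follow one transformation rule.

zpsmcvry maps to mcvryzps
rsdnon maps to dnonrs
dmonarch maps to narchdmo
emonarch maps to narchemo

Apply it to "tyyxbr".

yxbrty

The pattern: move the last character to the front, then swap the front and back halves of the string.
"tyyxbr" → "rtyyxb" → "yxbrty".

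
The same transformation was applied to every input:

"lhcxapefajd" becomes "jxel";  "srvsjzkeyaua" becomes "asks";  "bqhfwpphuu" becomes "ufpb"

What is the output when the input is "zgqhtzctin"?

nhcz

In each case the input is transformed by: keep one character in every 3, starting at position 1 (positions 1st, 4th, 7th, ...), then swap the first and last characters.
Starting from "zgqhtzctin": after the first operation, "zhcn"; after the second, "nhcz".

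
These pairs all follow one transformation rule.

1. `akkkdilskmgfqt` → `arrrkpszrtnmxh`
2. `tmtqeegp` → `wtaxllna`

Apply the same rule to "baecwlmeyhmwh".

Each output is the input with this applied: swap the first and last characters, then shift every letter 7 places forward in the alphabet (wrapping around).
Applying both steps to "baecwlmeyhmwh": "haecwlmeyhmwb", then "ohljdstlfotdi".

ohljdstlfotdi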